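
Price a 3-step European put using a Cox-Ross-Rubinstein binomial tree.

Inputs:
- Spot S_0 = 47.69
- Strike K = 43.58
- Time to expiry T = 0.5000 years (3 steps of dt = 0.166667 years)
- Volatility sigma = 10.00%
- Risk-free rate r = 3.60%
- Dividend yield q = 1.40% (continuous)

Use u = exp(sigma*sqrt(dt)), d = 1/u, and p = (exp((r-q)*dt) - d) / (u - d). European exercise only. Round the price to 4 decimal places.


dt = T/N = 0.166667
u = exp(sigma*sqrt(dt)) = 1.041670; d = 1/u = 0.959997
p = (exp((r-q)*dt) - d) / (u - d) = 0.534772
Discount per step: exp(-r*dt) = 0.994018
Stock lattice S(k, i) with i counting down-moves:
  k=0: S(0,0) = 47.6900
  k=1: S(1,0) = 49.6772; S(1,1) = 45.7823
  k=2: S(2,0) = 51.7473; S(2,1) = 47.6900; S(2,2) = 43.9509
  k=3: S(3,0) = 53.9035; S(3,1) = 49.6772; S(3,2) = 45.7823; S(3,3) = 42.1927
Terminal payoffs V(N, i) = max(K - S_T, 0):
  V(3,0) = 0.000000; V(3,1) = 0.000000; V(3,2) = 0.000000; V(3,3) = 1.387299
Backward induction: V(k, i) = exp(-r*dt) * [p * V(k+1, i) + (1-p) * V(k+1, i+1)].
  V(2,0) = exp(-r*dt) * [p*0.000000 + (1-p)*0.000000] = 0.000000
  V(2,1) = exp(-r*dt) * [p*0.000000 + (1-p)*0.000000] = 0.000000
  V(2,2) = exp(-r*dt) * [p*0.000000 + (1-p)*1.387299] = 0.641549
  V(1,0) = exp(-r*dt) * [p*0.000000 + (1-p)*0.000000] = 0.000000
  V(1,1) = exp(-r*dt) * [p*0.000000 + (1-p)*0.641549] = 0.296681
  V(0,0) = exp(-r*dt) * [p*0.000000 + (1-p)*0.296681] = 0.137198

Answer: Price = V(0,0) = 0.1372


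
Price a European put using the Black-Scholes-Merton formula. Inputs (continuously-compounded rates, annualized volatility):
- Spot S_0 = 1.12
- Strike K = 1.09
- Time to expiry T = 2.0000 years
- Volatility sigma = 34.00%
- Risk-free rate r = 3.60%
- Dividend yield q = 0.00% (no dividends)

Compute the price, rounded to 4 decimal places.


Answer: Price = 0.1541

Derivation:
d1 = (ln(S/K) + (r - q + 0.5*sigma^2) * T) / (sigma * sqrt(T)) = 0.44662318
d2 = d1 - sigma * sqrt(T) = -0.03420943
exp(-rT) = 0.93053090; exp(-qT) = 1.00000000
P = K * exp(-rT) * N(-d2) - S_0 * exp(-qT) * N(-d1)
N(-d1) = 0.32757358; N(-d2) = 0.51364493
P = 1.0900 * 0.93053090 * 0.51364493 - 1.1200 * 1.00000000 * 0.32757358 = 0.1541


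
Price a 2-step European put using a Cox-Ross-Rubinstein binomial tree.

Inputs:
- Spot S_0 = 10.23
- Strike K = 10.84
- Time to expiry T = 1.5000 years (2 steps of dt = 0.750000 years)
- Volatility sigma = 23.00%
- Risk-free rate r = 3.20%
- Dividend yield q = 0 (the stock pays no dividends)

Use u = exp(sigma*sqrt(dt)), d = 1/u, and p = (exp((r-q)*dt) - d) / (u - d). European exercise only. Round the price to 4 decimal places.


dt = T/N = 0.750000
u = exp(sigma*sqrt(dt)) = 1.220409; d = 1/u = 0.819398
p = (exp((r-q)*dt) - d) / (u - d) = 0.510940
Discount per step: exp(-r*dt) = 0.976286
Stock lattice S(k, i) with i counting down-moves:
  k=0: S(0,0) = 10.2300
  k=1: S(1,0) = 12.4848; S(1,1) = 8.3824
  k=2: S(2,0) = 15.2365; S(2,1) = 10.2300; S(2,2) = 6.8685
Terminal payoffs V(N, i) = max(K - S_T, 0):
  V(2,0) = 0.000000; V(2,1) = 0.610000; V(2,2) = 3.971451
Backward induction: V(k, i) = exp(-r*dt) * [p * V(k+1, i) + (1-p) * V(k+1, i+1)].
  V(1,0) = exp(-r*dt) * [p*0.000000 + (1-p)*0.610000] = 0.291252
  V(1,1) = exp(-r*dt) * [p*0.610000 + (1-p)*3.971451] = 2.200500
  V(0,0) = exp(-r*dt) * [p*0.291252 + (1-p)*2.200500] = 1.195938

Answer: Price = V(0,0) = 1.1959


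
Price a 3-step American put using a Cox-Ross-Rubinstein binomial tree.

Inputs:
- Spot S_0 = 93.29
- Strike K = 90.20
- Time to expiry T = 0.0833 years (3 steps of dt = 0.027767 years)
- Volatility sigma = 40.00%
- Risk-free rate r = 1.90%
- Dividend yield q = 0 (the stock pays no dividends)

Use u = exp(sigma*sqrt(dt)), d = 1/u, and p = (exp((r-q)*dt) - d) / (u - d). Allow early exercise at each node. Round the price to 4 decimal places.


dt = T/N = 0.027767
u = exp(sigma*sqrt(dt)) = 1.068925; d = 1/u = 0.935519
p = (exp((r-q)*dt) - d) / (u - d) = 0.487298
Discount per step: exp(-r*dt) = 0.999473
Stock lattice S(k, i) with i counting down-moves:
  k=0: S(0,0) = 93.2900
  k=1: S(1,0) = 99.7200; S(1,1) = 87.2746
  k=2: S(2,0) = 106.5932; S(2,1) = 93.2900; S(2,2) = 81.6471
  k=3: S(3,0) = 113.9401; S(3,1) = 99.7200; S(3,2) = 87.2746; S(3,3) = 76.3824
Terminal payoffs V(N, i) = max(K - S_T, 0):
  V(3,0) = 0.000000; V(3,1) = 0.000000; V(3,2) = 2.925390; V(3,3) = 13.817553
Backward induction: V(k, i) = exp(-r*dt) * [p * V(k+1, i) + (1-p) * V(k+1, i+1)]; then take max(V_cont, immediate exercise) for American.
  V(2,0) = exp(-r*dt) * [p*0.000000 + (1-p)*0.000000] = 0.000000; exercise = 0.000000; V(2,0) = max -> 0.000000
  V(2,1) = exp(-r*dt) * [p*0.000000 + (1-p)*2.925390] = 1.499061; exercise = 0.000000; V(2,1) = max -> 1.499061
  V(2,2) = exp(-r*dt) * [p*2.925390 + (1-p)*13.817553] = 8.505330; exercise = 8.552904; V(2,2) = max -> 8.552904
  V(1,0) = exp(-r*dt) * [p*0.000000 + (1-p)*1.499061] = 0.768165; exercise = 0.000000; V(1,0) = max -> 0.768165
  V(1,1) = exp(-r*dt) * [p*1.499061 + (1-p)*8.552904] = 5.112878; exercise = 2.925390; V(1,1) = max -> 5.112878
  V(0,0) = exp(-r*dt) * [p*0.768165 + (1-p)*5.112878] = 2.994126; exercise = 0.000000; V(0,0) = max -> 2.994126

Answer: Price = V(0,0) = 2.9941


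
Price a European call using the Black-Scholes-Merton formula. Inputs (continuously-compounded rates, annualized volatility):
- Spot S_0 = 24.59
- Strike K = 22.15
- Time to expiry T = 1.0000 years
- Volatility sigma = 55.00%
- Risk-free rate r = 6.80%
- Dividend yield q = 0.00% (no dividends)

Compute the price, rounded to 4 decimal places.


d1 = (ln(S/K) + (r - q + 0.5*sigma^2) * T) / (sigma * sqrt(T)) = 0.58864065
d2 = d1 - sigma * sqrt(T) = 0.03864065
exp(-rT) = 0.93426047; exp(-qT) = 1.00000000
C = S_0 * exp(-qT) * N(d1) - K * exp(-rT) * N(d2)
N(d1) = 0.72194882; N(d2) = 0.51541156
C = 24.5900 * 1.00000000 * 0.72194882 - 22.1500 * 0.93426047 * 0.51541156 = 7.0869

Answer: Price = 7.0869


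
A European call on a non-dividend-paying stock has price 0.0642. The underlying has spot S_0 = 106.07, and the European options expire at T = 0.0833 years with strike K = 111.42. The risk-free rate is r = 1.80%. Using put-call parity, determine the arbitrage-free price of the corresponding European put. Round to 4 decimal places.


Answer: Put price = 5.2473

Derivation:
Put-call parity: C - P = S_0 * exp(-qT) - K * exp(-rT).
S_0 * exp(-qT) = 106.0700 * 1.00000000 = 106.07000000
K * exp(-rT) = 111.4200 * 0.99850172 = 111.25306204
P = C - S*exp(-qT) + K*exp(-rT)
P = 0.0642 - 106.07000000 + 111.25306204 = 5.2473


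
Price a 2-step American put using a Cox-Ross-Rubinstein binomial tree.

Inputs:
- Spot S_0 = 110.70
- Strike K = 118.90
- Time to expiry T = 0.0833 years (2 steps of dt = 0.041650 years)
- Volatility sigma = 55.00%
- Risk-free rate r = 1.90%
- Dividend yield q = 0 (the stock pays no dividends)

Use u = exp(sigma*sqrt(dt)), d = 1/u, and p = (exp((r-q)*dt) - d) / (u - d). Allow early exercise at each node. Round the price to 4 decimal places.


Answer: Price = V(0,0) = 12.4995

Derivation:
dt = T/N = 0.041650
u = exp(sigma*sqrt(dt)) = 1.118788; d = 1/u = 0.893825
p = (exp((r-q)*dt) - d) / (u - d) = 0.475487
Discount per step: exp(-r*dt) = 0.999209
Stock lattice S(k, i) with i counting down-moves:
  k=0: S(0,0) = 110.7000
  k=1: S(1,0) = 123.8498; S(1,1) = 98.9464
  k=2: S(2,0) = 138.5617; S(2,1) = 110.7000; S(2,2) = 88.4407
Terminal payoffs V(N, i) = max(K - S_T, 0):
  V(2,0) = 0.000000; V(2,1) = 8.200000; V(2,2) = 30.459307
Backward induction: V(k, i) = exp(-r*dt) * [p * V(k+1, i) + (1-p) * V(k+1, i+1)]; then take max(V_cont, immediate exercise) for American.
  V(1,0) = exp(-r*dt) * [p*0.000000 + (1-p)*8.200000] = 4.297604; exercise = 0.000000; V(1,0) = max -> 4.297604
  V(1,1) = exp(-r*dt) * [p*8.200000 + (1-p)*30.459307] = 19.859573; exercise = 19.953627; V(1,1) = max -> 19.953627
  V(0,0) = exp(-r*dt) * [p*4.297604 + (1-p)*19.953627] = 12.499496; exercise = 8.200000; V(0,0) = max -> 12.499496


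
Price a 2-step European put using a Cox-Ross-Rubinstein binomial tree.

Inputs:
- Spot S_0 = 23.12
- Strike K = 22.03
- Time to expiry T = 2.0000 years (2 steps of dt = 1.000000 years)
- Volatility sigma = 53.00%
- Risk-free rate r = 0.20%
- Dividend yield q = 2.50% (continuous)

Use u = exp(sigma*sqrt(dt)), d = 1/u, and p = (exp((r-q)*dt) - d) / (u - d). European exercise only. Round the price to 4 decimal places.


Answer: Price = V(0,0) = 5.8991

Derivation:
dt = T/N = 1.000000
u = exp(sigma*sqrt(dt)) = 1.698932; d = 1/u = 0.588605
p = (exp((r-q)*dt) - d) / (u - d) = 0.350039
Discount per step: exp(-r*dt) = 0.998002
Stock lattice S(k, i) with i counting down-moves:
  k=0: S(0,0) = 23.1200
  k=1: S(1,0) = 39.2793; S(1,1) = 13.6085
  k=2: S(2,0) = 66.7329; S(2,1) = 23.1200; S(2,2) = 8.0101
Terminal payoffs V(N, i) = max(K - S_T, 0):
  V(2,0) = 0.000000; V(2,1) = 0.000000; V(2,2) = 14.019942
Backward induction: V(k, i) = exp(-r*dt) * [p * V(k+1, i) + (1-p) * V(k+1, i+1)].
  V(1,0) = exp(-r*dt) * [p*0.000000 + (1-p)*0.000000] = 0.000000
  V(1,1) = exp(-r*dt) * [p*0.000000 + (1-p)*14.019942] = 9.094213
  V(0,0) = exp(-r*dt) * [p*0.000000 + (1-p)*9.094213] = 5.899077


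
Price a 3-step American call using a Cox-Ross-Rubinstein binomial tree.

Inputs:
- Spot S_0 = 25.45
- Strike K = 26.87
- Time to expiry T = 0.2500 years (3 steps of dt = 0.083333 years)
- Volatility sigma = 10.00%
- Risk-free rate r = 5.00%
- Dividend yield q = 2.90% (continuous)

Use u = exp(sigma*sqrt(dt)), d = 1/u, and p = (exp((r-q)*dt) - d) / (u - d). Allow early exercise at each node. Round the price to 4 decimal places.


dt = T/N = 0.083333
u = exp(sigma*sqrt(dt)) = 1.029288; d = 1/u = 0.971545
p = (exp((r-q)*dt) - d) / (u - d) = 0.523117
Discount per step: exp(-r*dt) = 0.995842
Stock lattice S(k, i) with i counting down-moves:
  k=0: S(0,0) = 25.4500
  k=1: S(1,0) = 26.1954; S(1,1) = 24.7258
  k=2: S(2,0) = 26.9626; S(2,1) = 25.4500; S(2,2) = 24.0223
  k=3: S(3,0) = 27.7523; S(3,1) = 26.1954; S(3,2) = 24.7258; S(3,3) = 23.3387
Terminal payoffs V(N, i) = max(S_T - K, 0):
  V(3,0) = 0.882288; V(3,1) = 0.000000; V(3,2) = 0.000000; V(3,3) = 0.000000
Backward induction: V(k, i) = exp(-r*dt) * [p * V(k+1, i) + (1-p) * V(k+1, i+1)]; then take max(V_cont, immediate exercise) for American.
  V(2,0) = exp(-r*dt) * [p*0.882288 + (1-p)*0.000000] = 0.459621; exercise = 0.092601; V(2,0) = max -> 0.459621
  V(2,1) = exp(-r*dt) * [p*0.000000 + (1-p)*0.000000] = 0.000000; exercise = 0.000000; V(2,1) = max -> 0.000000
  V(2,2) = exp(-r*dt) * [p*0.000000 + (1-p)*0.000000] = 0.000000; exercise = 0.000000; V(2,2) = max -> 0.000000
  V(1,0) = exp(-r*dt) * [p*0.459621 + (1-p)*0.000000] = 0.239436; exercise = 0.000000; V(1,0) = max -> 0.239436
  V(1,1) = exp(-r*dt) * [p*0.000000 + (1-p)*0.000000] = 0.000000; exercise = 0.000000; V(1,1) = max -> 0.000000
  V(0,0) = exp(-r*dt) * [p*0.239436 + (1-p)*0.000000] = 0.124732; exercise = 0.000000; V(0,0) = max -> 0.124732

Answer: Price = V(0,0) = 0.1247


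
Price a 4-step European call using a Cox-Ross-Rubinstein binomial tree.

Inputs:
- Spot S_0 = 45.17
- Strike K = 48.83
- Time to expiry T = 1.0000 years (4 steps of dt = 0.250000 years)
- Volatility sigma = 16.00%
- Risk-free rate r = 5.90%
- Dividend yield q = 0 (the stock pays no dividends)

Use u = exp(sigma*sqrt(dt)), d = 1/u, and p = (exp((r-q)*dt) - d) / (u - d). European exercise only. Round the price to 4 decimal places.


dt = T/N = 0.250000
u = exp(sigma*sqrt(dt)) = 1.083287; d = 1/u = 0.923116
p = (exp((r-q)*dt) - d) / (u - d) = 0.572782
Discount per step: exp(-r*dt) = 0.985358
Stock lattice S(k, i) with i counting down-moves:
  k=0: S(0,0) = 45.1700
  k=1: S(1,0) = 48.9321; S(1,1) = 41.6972
  k=2: S(2,0) = 53.0075; S(2,1) = 45.1700; S(2,2) = 38.4913
  k=3: S(3,0) = 57.4223; S(3,1) = 48.9321; S(3,2) = 41.6972; S(3,3) = 35.5320
  k=4: S(4,0) = 62.2049; S(4,1) = 53.0075; S(4,2) = 45.1700; S(4,3) = 38.4913; S(4,4) = 32.8002
Terminal payoffs V(N, i) = max(S_T - K, 0):
  V(4,0) = 13.374861; V(4,1) = 4.177486; V(4,2) = 0.000000; V(4,3) = 0.000000; V(4,4) = 0.000000
Backward induction: V(k, i) = exp(-r*dt) * [p * V(k+1, i) + (1-p) * V(k+1, i+1)].
  V(3,0) = exp(-r*dt) * [p*13.374861 + (1-p)*4.177486] = 9.307281
  V(3,1) = exp(-r*dt) * [p*4.177486 + (1-p)*0.000000] = 2.357756
  V(3,2) = exp(-r*dt) * [p*0.000000 + (1-p)*0.000000] = 0.000000
  V(3,3) = exp(-r*dt) * [p*0.000000 + (1-p)*0.000000] = 0.000000
  V(2,0) = exp(-r*dt) * [p*9.307281 + (1-p)*2.357756] = 6.245517
  V(2,1) = exp(-r*dt) * [p*2.357756 + (1-p)*0.000000] = 1.330708
  V(2,2) = exp(-r*dt) * [p*0.000000 + (1-p)*0.000000] = 0.000000
  V(1,0) = exp(-r*dt) * [p*6.245517 + (1-p)*1.330708] = 4.085122
  V(1,1) = exp(-r*dt) * [p*1.330708 + (1-p)*0.000000] = 0.751046
  V(0,0) = exp(-r*dt) * [p*4.085122 + (1-p)*0.751046] = 2.621788

Answer: Price = V(0,0) = 2.6218


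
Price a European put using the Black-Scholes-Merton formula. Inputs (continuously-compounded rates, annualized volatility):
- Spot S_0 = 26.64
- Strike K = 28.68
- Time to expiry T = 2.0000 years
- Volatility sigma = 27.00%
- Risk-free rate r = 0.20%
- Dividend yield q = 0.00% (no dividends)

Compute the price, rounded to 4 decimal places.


d1 = (ln(S/K) + (r - q + 0.5*sigma^2) * T) / (sigma * sqrt(T)) = 0.00815485
d2 = d1 - sigma * sqrt(T) = -0.37368281
exp(-rT) = 0.99600799; exp(-qT) = 1.00000000
P = K * exp(-rT) * N(-d2) - S_0 * exp(-qT) * N(-d1)
N(-d1) = 0.49674672; N(-d2) = 0.64567984
P = 28.6800 * 0.99600799 * 0.64567984 - 26.6400 * 1.00000000 * 0.49674672 = 5.2108

Answer: Price = 5.2108


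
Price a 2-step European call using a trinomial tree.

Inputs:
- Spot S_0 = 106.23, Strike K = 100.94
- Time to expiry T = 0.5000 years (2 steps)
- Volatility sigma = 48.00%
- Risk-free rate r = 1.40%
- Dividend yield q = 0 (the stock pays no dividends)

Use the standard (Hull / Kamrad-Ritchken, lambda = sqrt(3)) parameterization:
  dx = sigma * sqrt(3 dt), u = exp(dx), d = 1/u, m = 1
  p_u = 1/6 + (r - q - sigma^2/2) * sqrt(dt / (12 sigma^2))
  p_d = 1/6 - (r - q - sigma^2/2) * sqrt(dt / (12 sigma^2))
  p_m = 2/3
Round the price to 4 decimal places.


dt = T/N = 0.250000; dx = sigma*sqrt(3*dt) = 0.415692
u = exp(dx) = 1.515419; d = 1/u = 0.659883
p_u = 0.136235, p_m = 0.666667, p_d = 0.197098
Discount per step: exp(-r*dt) = 0.996506
Stock lattice S(k, j) with j the centered position index:
  k=0: S(0,+0) = 106.2300
  k=1: S(1,-1) = 70.0994; S(1,+0) = 106.2300; S(1,+1) = 160.9830
  k=2: S(2,-2) = 46.2574; S(2,-1) = 70.0994; S(2,+0) = 106.2300; S(2,+1) = 160.9830; S(2,+2) = 243.9567
Terminal payoffs V(N, j) = max(S_T - K, 0):
  V(2,-2) = 0.000000; V(2,-1) = 0.000000; V(2,+0) = 5.290000; V(2,+1) = 60.042997; V(2,+2) = 143.016747
Backward induction: V(k, j) = exp(-r*dt) * [p_u * V(k+1, j+1) + p_m * V(k+1, j) + p_d * V(k+1, j-1)]
  V(1,-1) = exp(-r*dt) * [p_u*5.290000 + p_m*0.000000 + p_d*0.000000] = 0.718168
  V(1,+0) = exp(-r*dt) * [p_u*60.042997 + p_m*5.290000 + p_d*0.000000] = 11.665752
  V(1,+1) = exp(-r*dt) * [p_u*143.016747 + p_m*60.042997 + p_d*5.290000] = 60.343696
  V(0,+0) = exp(-r*dt) * [p_u*60.343696 + p_m*11.665752 + p_d*0.718168] = 16.083281

Answer: Price = V(0,0) = 16.0833


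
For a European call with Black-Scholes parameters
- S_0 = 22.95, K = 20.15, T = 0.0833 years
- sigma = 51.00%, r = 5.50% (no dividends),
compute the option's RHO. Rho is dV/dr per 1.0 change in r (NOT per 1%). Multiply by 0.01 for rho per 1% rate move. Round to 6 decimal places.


Answer: Rho = 1.336593

Derivation:
d1 = 0.9886778818; d2 = 0.8414830110
phi(d1) = 0.2447102283; exp(-qT) = 1.0000000000; exp(-rT) = 0.9954289791
N(d2) = 0.7999613007
Rho = K*T*exp(-rT)*N(d2) = 20.1500 * 0.0833 * 0.9954289791 * 0.7999613007 = 1.336593


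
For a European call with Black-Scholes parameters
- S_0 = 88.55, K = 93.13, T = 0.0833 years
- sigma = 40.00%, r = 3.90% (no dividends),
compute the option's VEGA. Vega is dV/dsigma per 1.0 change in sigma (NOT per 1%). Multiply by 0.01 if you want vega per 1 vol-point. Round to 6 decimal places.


d1 = -0.3509516680; d2 = -0.4663986255
phi(d1) = 0.3751152114; exp(-qT) = 1.0000000000; exp(-rT) = 0.9967565713
Vega = S * exp(-qT) * phi(d1) * sqrt(T) = 88.5500 * 1.0000000000 * 0.3751152114 * 0.2886173938 = 9.586846

Answer: Vega = 9.586846


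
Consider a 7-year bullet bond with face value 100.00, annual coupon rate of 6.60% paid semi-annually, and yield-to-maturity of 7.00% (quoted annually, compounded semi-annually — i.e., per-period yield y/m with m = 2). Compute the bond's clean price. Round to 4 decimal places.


Answer: Price = 97.8159

Derivation:
Coupon per period c = face * coupon_rate / m = 3.300000
Periods per year m = 2; per-period yield y/m = 0.035000
Number of cashflows N = 14
Cashflows (t years, CF_t, discount factor 1/(1+y/m)^(m*t), PV):
  t = 0.5000: CF_t = 3.300000, DF = 0.966184, PV = 3.188406
  t = 1.0000: CF_t = 3.300000, DF = 0.933511, PV = 3.080585
  t = 1.5000: CF_t = 3.300000, DF = 0.901943, PV = 2.976411
  t = 2.0000: CF_t = 3.300000, DF = 0.871442, PV = 2.875759
  t = 2.5000: CF_t = 3.300000, DF = 0.841973, PV = 2.778511
  t = 3.0000: CF_t = 3.300000, DF = 0.813501, PV = 2.684552
  t = 3.5000: CF_t = 3.300000, DF = 0.785991, PV = 2.593770
  t = 4.0000: CF_t = 3.300000, DF = 0.759412, PV = 2.506058
  t = 4.5000: CF_t = 3.300000, DF = 0.733731, PV = 2.421312
  t = 5.0000: CF_t = 3.300000, DF = 0.708919, PV = 2.339432
  t = 5.5000: CF_t = 3.300000, DF = 0.684946, PV = 2.260321
  t = 6.0000: CF_t = 3.300000, DF = 0.661783, PV = 2.183885
  t = 6.5000: CF_t = 3.300000, DF = 0.639404, PV = 2.110034
  t = 7.0000: CF_t = 103.300000, DF = 0.617782, PV = 63.816859
Price P = sum_t PV_t = 97.815896


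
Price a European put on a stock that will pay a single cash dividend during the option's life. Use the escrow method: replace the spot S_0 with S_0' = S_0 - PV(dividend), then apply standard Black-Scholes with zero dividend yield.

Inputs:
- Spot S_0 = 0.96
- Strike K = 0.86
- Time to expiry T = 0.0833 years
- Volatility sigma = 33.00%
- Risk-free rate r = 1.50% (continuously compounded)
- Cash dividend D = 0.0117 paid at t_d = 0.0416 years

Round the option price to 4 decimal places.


PV(D) = D * exp(-r * t_d) = 0.0117 * 0.99937619 = 0.01169270
S_0' = S_0 - PV(D) = 0.9600 - 0.01169270 = 0.94830730
d1 = (ln(S_0'/K) + (r + sigma^2/2)*T) / (sigma*sqrt(T)) = 1.08701527
d2 = d1 - sigma*sqrt(T) = 0.99177153
exp(-rT) = 0.99875128
N(-d1) = 0.13851503; N(-d2) = 0.16065449
P = K * exp(-rT) * N(-d2) - S_0' * N(-d1) = 0.8600 * 0.99875128 * 0.16065449 - 0.94830730 * 0.13851503 = 0.0066

Answer: Price = 0.0066


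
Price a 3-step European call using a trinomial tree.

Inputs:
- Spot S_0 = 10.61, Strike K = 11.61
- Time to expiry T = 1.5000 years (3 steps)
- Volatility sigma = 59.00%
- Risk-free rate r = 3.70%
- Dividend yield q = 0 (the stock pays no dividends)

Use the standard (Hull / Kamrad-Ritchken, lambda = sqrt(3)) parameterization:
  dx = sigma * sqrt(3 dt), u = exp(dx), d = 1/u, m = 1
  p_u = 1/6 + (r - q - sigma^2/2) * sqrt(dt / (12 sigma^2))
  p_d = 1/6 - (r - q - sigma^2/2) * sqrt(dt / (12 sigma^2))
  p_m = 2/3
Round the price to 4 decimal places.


dt = T/N = 0.500000; dx = sigma*sqrt(3*dt) = 0.722599
u = exp(dx) = 2.059781; d = 1/u = 0.485489
p_u = 0.119251, p_m = 0.666667, p_d = 0.214082
Discount per step: exp(-r*dt) = 0.981670
Stock lattice S(k, j) with j the centered position index:
  k=0: S(0,+0) = 10.6100
  k=1: S(1,-1) = 5.1510; S(1,+0) = 10.6100; S(1,+1) = 21.8543
  k=2: S(2,-2) = 2.5008; S(2,-1) = 5.1510; S(2,+0) = 10.6100; S(2,+1) = 21.8543; S(2,+2) = 45.0150
  k=3: S(3,-3) = 1.2141; S(3,-2) = 2.5008; S(3,-1) = 5.1510; S(3,+0) = 10.6100; S(3,+1) = 21.8543; S(3,+2) = 45.0150; S(3,+3) = 92.7210
Terminal payoffs V(N, j) = max(S_T - K, 0):
  V(3,-3) = 0.000000; V(3,-2) = 0.000000; V(3,-1) = 0.000000; V(3,+0) = 0.000000; V(3,+1) = 10.244272; V(3,+2) = 33.405006; V(3,+3) = 81.111036
Backward induction: V(k, j) = exp(-r*dt) * [p_u * V(k+1, j+1) + p_m * V(k+1, j) + p_d * V(k+1, j-1)]
  V(2,-2) = exp(-r*dt) * [p_u*0.000000 + p_m*0.000000 + p_d*0.000000] = 0.000000
  V(2,-1) = exp(-r*dt) * [p_u*0.000000 + p_m*0.000000 + p_d*0.000000] = 0.000000
  V(2,+0) = exp(-r*dt) * [p_u*10.244272 + p_m*0.000000 + p_d*0.000000] = 1.199248
  V(2,+1) = exp(-r*dt) * [p_u*33.405006 + p_m*10.244272 + p_d*0.000000] = 10.614894
  V(2,+2) = exp(-r*dt) * [p_u*81.111036 + p_m*33.405006 + p_d*10.244272] = 33.509993
  V(1,-1) = exp(-r*dt) * [p_u*1.199248 + p_m*0.000000 + p_d*0.000000] = 0.140390
  V(1,+0) = exp(-r*dt) * [p_u*10.614894 + p_m*1.199248 + p_d*0.000000] = 2.027478
  V(1,+1) = exp(-r*dt) * [p_u*33.509993 + p_m*10.614894 + p_d*1.199248] = 11.121767
  V(0,+0) = exp(-r*dt) * [p_u*11.121767 + p_m*2.027478 + p_d*0.140390] = 2.658352

Answer: Price = V(0,0) = 2.6584


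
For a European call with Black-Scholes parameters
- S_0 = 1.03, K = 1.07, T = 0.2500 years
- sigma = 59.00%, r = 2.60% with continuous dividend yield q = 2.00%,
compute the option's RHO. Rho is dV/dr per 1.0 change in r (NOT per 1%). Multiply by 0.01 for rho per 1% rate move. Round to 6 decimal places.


Answer: Rho = 0.104440

Derivation:
d1 = 0.0234327246; d2 = -0.2715672754
phi(d1) = 0.3988327673; exp(-qT) = 0.9950124792; exp(-rT) = 0.9935210793
N(d2) = 0.3929773823
Rho = K*T*exp(-rT)*N(d2) = 1.0700 * 0.2500 * 0.9935210793 * 0.3929773823 = 0.104440


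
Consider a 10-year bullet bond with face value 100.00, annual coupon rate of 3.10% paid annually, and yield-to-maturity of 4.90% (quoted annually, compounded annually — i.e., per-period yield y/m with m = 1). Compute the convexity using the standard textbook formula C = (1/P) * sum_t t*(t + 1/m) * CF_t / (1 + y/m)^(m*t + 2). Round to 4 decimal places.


Coupon per period c = face * coupon_rate / m = 3.100000
Periods per year m = 1; per-period yield y/m = 0.049000
Number of cashflows N = 10
Cashflows (t years, CF_t, discount factor 1/(1+y/m)^(m*t), PV):
  t = 1.0000: CF_t = 3.100000, DF = 0.953289, PV = 2.955195
  t = 2.0000: CF_t = 3.100000, DF = 0.908760, PV = 2.817155
  t = 3.0000: CF_t = 3.100000, DF = 0.866310, PV = 2.685562
  t = 4.0000: CF_t = 3.100000, DF = 0.825844, PV = 2.560117
  t = 5.0000: CF_t = 3.100000, DF = 0.787268, PV = 2.440531
  t = 6.0000: CF_t = 3.100000, DF = 0.750494, PV = 2.326531
  t = 7.0000: CF_t = 3.100000, DF = 0.715437, PV = 2.217856
  t = 8.0000: CF_t = 3.100000, DF = 0.682018, PV = 2.114257
  t = 9.0000: CF_t = 3.100000, DF = 0.650161, PV = 2.015498
  t = 10.0000: CF_t = 103.100000, DF = 0.619791, PV = 63.900430
Price P = sum_t PV_t = 86.033131
Convexity numerator sum_t t*(t + 1/m) * CF_t / (1+y/m)^(m*t + 2):
  t = 1.0000: term = 5.371125
  t = 2.0000: term = 15.360699
  t = 3.0000: term = 29.286367
  t = 4.0000: term = 46.530612
  t = 5.0000: term = 66.535669
  t = 6.0000: term = 88.798796
  t = 7.0000: term = 112.867869
  t = 8.0000: term = 138.337304
  t = 9.0000: term = 164.844261
  t = 10.0000: term = 6387.714428
Convexity = (1/P) * sum = 7055.647131 / 86.033131 = 82.010814

Answer: Convexity = 82.0108


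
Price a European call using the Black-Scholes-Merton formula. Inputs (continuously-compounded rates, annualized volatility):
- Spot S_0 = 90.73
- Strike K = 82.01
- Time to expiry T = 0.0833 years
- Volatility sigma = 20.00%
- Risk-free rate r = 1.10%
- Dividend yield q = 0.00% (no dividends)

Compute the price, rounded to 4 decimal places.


d1 = (ln(S/K) + (r - q + 0.5*sigma^2) * T) / (sigma * sqrt(T)) = 1.79526900
d2 = d1 - sigma * sqrt(T) = 1.73754552
exp(-rT) = 0.99908412; exp(-qT) = 1.00000000
C = S_0 * exp(-qT) * N(d1) - K * exp(-rT) * N(d2)
N(d1) = 0.96369457; N(d2) = 0.95885454
C = 90.7300 * 1.00000000 * 0.96369457 - 82.0100 * 0.99908412 * 0.95885454 = 8.8724

Answer: Price = 8.8724


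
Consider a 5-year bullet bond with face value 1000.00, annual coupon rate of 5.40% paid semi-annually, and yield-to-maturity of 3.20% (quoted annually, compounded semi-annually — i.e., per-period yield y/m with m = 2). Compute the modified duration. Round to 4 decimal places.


Answer: Modified duration = 4.4085

Derivation:
Coupon per period c = face * coupon_rate / m = 27.000000
Periods per year m = 2; per-period yield y/m = 0.016000
Number of cashflows N = 10
Cashflows (t years, CF_t, discount factor 1/(1+y/m)^(m*t), PV):
  t = 0.5000: CF_t = 27.000000, DF = 0.984252, PV = 26.574803
  t = 1.0000: CF_t = 27.000000, DF = 0.968752, PV = 26.156302
  t = 1.5000: CF_t = 27.000000, DF = 0.953496, PV = 25.744392
  t = 2.0000: CF_t = 27.000000, DF = 0.938480, PV = 25.338969
  t = 2.5000: CF_t = 27.000000, DF = 0.923701, PV = 24.939930
  t = 3.0000: CF_t = 27.000000, DF = 0.909155, PV = 24.547175
  t = 3.5000: CF_t = 27.000000, DF = 0.894837, PV = 24.160605
  t = 4.0000: CF_t = 27.000000, DF = 0.880745, PV = 23.780123
  t = 4.5000: CF_t = 27.000000, DF = 0.866875, PV = 23.405633
  t = 5.0000: CF_t = 1027.000000, DF = 0.853224, PV = 876.260760
Price P = sum_t PV_t = 1100.908693
First compute Macaulay numerator sum_t t * PV_t:
  t * PV_t at t = 0.5000: 13.287402
  t * PV_t at t = 1.0000: 26.156302
  t * PV_t at t = 1.5000: 38.616588
  t * PV_t at t = 2.0000: 50.677937
  t * PV_t at t = 2.5000: 62.349824
  t * PV_t at t = 3.0000: 73.641525
  t * PV_t at t = 3.5000: 84.562118
  t * PV_t at t = 4.0000: 95.120493
  t * PV_t at t = 4.5000: 105.325349
  t * PV_t at t = 5.0000: 4381.303802
Macaulay duration D = 4931.041340 / 1100.908693 = 4.479065
Modified duration = D / (1 + y/m) = 4.479065 / (1 + 0.016000) = 4.408528


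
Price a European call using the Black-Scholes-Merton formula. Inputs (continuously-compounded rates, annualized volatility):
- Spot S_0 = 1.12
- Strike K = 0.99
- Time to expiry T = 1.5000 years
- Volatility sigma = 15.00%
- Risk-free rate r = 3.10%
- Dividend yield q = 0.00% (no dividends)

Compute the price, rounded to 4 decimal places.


Answer: Price = 0.1931

Derivation:
d1 = (ln(S/K) + (r - q + 0.5*sigma^2) * T) / (sigma * sqrt(T)) = 1.01656013
d2 = d1 - sigma * sqrt(T) = 0.83284840
exp(-rT) = 0.95456456; exp(-qT) = 1.00000000
C = S_0 * exp(-qT) * N(d1) - K * exp(-rT) * N(d2)
N(d1) = 0.84531864; N(d2) = 0.79753488
C = 1.1200 * 1.00000000 * 0.84531864 - 0.9900 * 0.95456456 * 0.79753488 = 0.1931


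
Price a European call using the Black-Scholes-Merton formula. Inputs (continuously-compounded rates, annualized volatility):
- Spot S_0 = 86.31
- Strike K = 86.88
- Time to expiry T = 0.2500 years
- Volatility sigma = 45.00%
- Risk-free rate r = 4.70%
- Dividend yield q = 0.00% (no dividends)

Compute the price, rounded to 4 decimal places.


d1 = (ln(S/K) + (r - q + 0.5*sigma^2) * T) / (sigma * sqrt(T)) = 0.13546716
d2 = d1 - sigma * sqrt(T) = -0.08953284
exp(-rT) = 0.98831876; exp(-qT) = 1.00000000
C = S_0 * exp(-qT) * N(d1) - K * exp(-rT) * N(d2)
N(d1) = 0.55387873; N(d2) = 0.46432923
C = 86.3100 * 1.00000000 * 0.55387873 - 86.8800 * 0.98831876 * 0.46432923 = 7.9356

Answer: Price = 7.9356


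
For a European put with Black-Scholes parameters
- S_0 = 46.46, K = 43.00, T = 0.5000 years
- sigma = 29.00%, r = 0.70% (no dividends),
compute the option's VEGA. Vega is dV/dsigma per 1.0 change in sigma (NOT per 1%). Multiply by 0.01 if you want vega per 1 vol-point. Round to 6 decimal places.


d1 = 0.4970063946; d2 = 0.2919454280
phi(d1) = 0.3525911138; exp(-qT) = 1.0000000000; exp(-rT) = 0.9965061179
Vega = S * exp(-qT) * phi(d1) * sqrt(T) = 46.4600 * 1.0000000000 * 0.3525911138 * 0.7071067812 = 11.583387

Answer: Vega = 11.583387


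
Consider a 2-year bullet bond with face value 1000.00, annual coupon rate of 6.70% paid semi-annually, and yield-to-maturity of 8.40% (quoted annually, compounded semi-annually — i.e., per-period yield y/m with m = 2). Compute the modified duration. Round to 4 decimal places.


Coupon per period c = face * coupon_rate / m = 33.500000
Periods per year m = 2; per-period yield y/m = 0.042000
Number of cashflows N = 4
Cashflows (t years, CF_t, discount factor 1/(1+y/m)^(m*t), PV):
  t = 0.5000: CF_t = 33.500000, DF = 0.959693, PV = 32.149712
  t = 1.0000: CF_t = 33.500000, DF = 0.921010, PV = 30.853850
  t = 1.5000: CF_t = 33.500000, DF = 0.883887, PV = 29.610221
  t = 2.0000: CF_t = 1033.500000, DF = 0.848260, PV = 876.676984
Price P = sum_t PV_t = 969.290768
First compute Macaulay numerator sum_t t * PV_t:
  t * PV_t at t = 0.5000: 16.074856
  t * PV_t at t = 1.0000: 30.853850
  t * PV_t at t = 1.5000: 44.415332
  t * PV_t at t = 2.0000: 1753.353969
Macaulay duration D = 1844.698007 / 969.290768 = 1.903142
Modified duration = D / (1 + y/m) = 1.903142 / (1 + 0.042000) = 1.826432

Answer: Modified duration = 1.8264


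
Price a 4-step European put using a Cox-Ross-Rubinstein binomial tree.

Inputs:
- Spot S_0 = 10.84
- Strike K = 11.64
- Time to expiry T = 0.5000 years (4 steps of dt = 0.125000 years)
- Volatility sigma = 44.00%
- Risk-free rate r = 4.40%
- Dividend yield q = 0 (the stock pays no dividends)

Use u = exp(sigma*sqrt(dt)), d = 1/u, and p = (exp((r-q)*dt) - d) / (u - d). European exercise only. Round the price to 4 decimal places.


dt = T/N = 0.125000
u = exp(sigma*sqrt(dt)) = 1.168316; d = 1/u = 0.855933
p = (exp((r-q)*dt) - d) / (u - d) = 0.478842
Discount per step: exp(-r*dt) = 0.994515
Stock lattice S(k, i) with i counting down-moves:
  k=0: S(0,0) = 10.8400
  k=1: S(1,0) = 12.6645; S(1,1) = 9.2783
  k=2: S(2,0) = 14.7962; S(2,1) = 10.8400; S(2,2) = 7.9416
  k=3: S(3,0) = 17.2866; S(3,1) = 12.6645; S(3,2) = 9.2783; S(3,3) = 6.7975
  k=4: S(4,0) = 20.1963; S(4,1) = 14.7962; S(4,2) = 10.8400; S(4,3) = 7.9416; S(4,4) = 5.8182
Terminal payoffs V(N, i) = max(K - S_T, 0):
  V(4,0) = 0.000000; V(4,1) = 0.000000; V(4,2) = 0.800000; V(4,3) = 3.698390; V(4,4) = 5.821811
Backward induction: V(k, i) = exp(-r*dt) * [p * V(k+1, i) + (1-p) * V(k+1, i+1)].
  V(3,0) = exp(-r*dt) * [p*0.000000 + (1-p)*0.000000] = 0.000000
  V(3,1) = exp(-r*dt) * [p*0.000000 + (1-p)*0.800000] = 0.414639
  V(3,2) = exp(-r*dt) * [p*0.800000 + (1-p)*3.698390] = 2.297845
  V(3,3) = exp(-r*dt) * [p*3.698390 + (1-p)*5.821811] = 4.778672
  V(2,0) = exp(-r*dt) * [p*0.000000 + (1-p)*0.414639] = 0.214907
  V(2,1) = exp(-r*dt) * [p*0.414639 + (1-p)*2.297845] = 1.388429
  V(2,2) = exp(-r*dt) * [p*2.297845 + (1-p)*4.778672] = 3.571052
  V(1,0) = exp(-r*dt) * [p*0.214907 + (1-p)*1.388429] = 0.821964
  V(1,1) = exp(-r*dt) * [p*1.388429 + (1-p)*3.571052] = 2.512065
  V(0,0) = exp(-r*dt) * [p*0.821964 + (1-p)*2.512065] = 1.693433

Answer: Price = V(0,0) = 1.6934


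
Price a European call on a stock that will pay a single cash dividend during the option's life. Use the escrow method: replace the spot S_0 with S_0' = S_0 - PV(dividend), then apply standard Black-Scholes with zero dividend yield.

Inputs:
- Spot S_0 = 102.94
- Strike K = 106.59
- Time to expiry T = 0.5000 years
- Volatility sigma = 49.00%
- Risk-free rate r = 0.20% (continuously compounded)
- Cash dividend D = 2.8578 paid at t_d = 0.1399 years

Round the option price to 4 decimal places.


Answer: Price = 11.2296

Derivation:
PV(D) = D * exp(-r * t_d) = 2.8578 * 0.99972024 = 2.85700050
S_0' = S_0 - PV(D) = 102.9400 - 2.85700050 = 100.08299950
d1 = (ln(S_0'/K) + (r + sigma^2/2)*T) / (sigma*sqrt(T)) = -0.00567089
d2 = d1 - sigma*sqrt(T) = -0.35215321
exp(-rT) = 0.99900050
N(d1) = 0.49773766; N(d2) = 0.36236168
C = S_0' * N(d1) - K * exp(-rT) * N(d2) = 100.08299950 * 0.49773766 - 106.5900 * 0.99900050 * 0.36236168 = 11.2296


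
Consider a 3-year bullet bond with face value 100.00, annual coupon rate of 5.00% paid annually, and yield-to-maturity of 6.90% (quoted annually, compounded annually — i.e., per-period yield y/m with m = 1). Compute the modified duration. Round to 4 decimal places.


Answer: Modified duration = 2.6712

Derivation:
Coupon per period c = face * coupon_rate / m = 5.000000
Periods per year m = 1; per-period yield y/m = 0.069000
Number of cashflows N = 3
Cashflows (t years, CF_t, discount factor 1/(1+y/m)^(m*t), PV):
  t = 1.0000: CF_t = 5.000000, DF = 0.935454, PV = 4.677268
  t = 2.0000: CF_t = 5.000000, DF = 0.875074, PV = 4.375368
  t = 3.0000: CF_t = 105.000000, DF = 0.818591, PV = 85.952039
Price P = sum_t PV_t = 95.004676
First compute Macaulay numerator sum_t t * PV_t:
  t * PV_t at t = 1.0000: 4.677268
  t * PV_t at t = 2.0000: 8.750736
  t * PV_t at t = 3.0000: 257.856117
Macaulay duration D = 271.284121 / 95.004676 = 2.855482
Modified duration = D / (1 + y/m) = 2.855482 / (1 + 0.069000) = 2.671171


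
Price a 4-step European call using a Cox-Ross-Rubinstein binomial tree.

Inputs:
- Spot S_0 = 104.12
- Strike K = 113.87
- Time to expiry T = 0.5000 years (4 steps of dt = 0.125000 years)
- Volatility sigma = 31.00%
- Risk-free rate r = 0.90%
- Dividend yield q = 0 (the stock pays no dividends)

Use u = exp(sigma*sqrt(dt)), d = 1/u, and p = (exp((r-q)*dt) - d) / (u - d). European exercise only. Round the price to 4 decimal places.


Answer: Price = V(0,0) = 6.0414

Derivation:
dt = T/N = 0.125000
u = exp(sigma*sqrt(dt)) = 1.115833; d = 1/u = 0.896191
p = (exp((r-q)*dt) - d) / (u - d) = 0.477752
Discount per step: exp(-r*dt) = 0.998876
Stock lattice S(k, i) with i counting down-moves:
  k=0: S(0,0) = 104.1200
  k=1: S(1,0) = 116.1806; S(1,1) = 93.3114
  k=2: S(2,0) = 129.6382; S(2,1) = 104.1200; S(2,2) = 83.6249
  k=3: S(3,0) = 144.6546; S(3,1) = 116.1806; S(3,2) = 93.3114; S(3,3) = 74.9439
  k=4: S(4,0) = 161.4104; S(4,1) = 129.6382; S(4,2) = 104.1200; S(4,3) = 83.6249; S(4,4) = 67.1640
Terminal payoffs V(N, i) = max(S_T - K, 0):
  V(4,0) = 47.540415; V(4,1) = 15.768160; V(4,2) = 0.000000; V(4,3) = 0.000000; V(4,4) = 0.000000
Backward induction: V(k, i) = exp(-r*dt) * [p * V(k+1, i) + (1-p) * V(k+1, i+1)].
  V(3,0) = exp(-r*dt) * [p*47.540415 + (1-p)*15.768160] = 30.912617
  V(3,1) = exp(-r*dt) * [p*15.768160 + (1-p)*0.000000] = 7.524797
  V(3,2) = exp(-r*dt) * [p*0.000000 + (1-p)*0.000000] = 0.000000
  V(3,3) = exp(-r*dt) * [p*0.000000 + (1-p)*0.000000] = 0.000000
  V(2,0) = exp(-r*dt) * [p*30.912617 + (1-p)*7.524797] = 18.677348
  V(2,1) = exp(-r*dt) * [p*7.524797 + (1-p)*0.000000] = 3.590944
  V(2,2) = exp(-r*dt) * [p*0.000000 + (1-p)*0.000000] = 0.000000
  V(1,0) = exp(-r*dt) * [p*18.677348 + (1-p)*3.590944] = 10.786360
  V(1,1) = exp(-r*dt) * [p*3.590944 + (1-p)*0.000000] = 1.713651
  V(0,0) = exp(-r*dt) * [p*10.786360 + (1-p)*1.713651] = 6.041354


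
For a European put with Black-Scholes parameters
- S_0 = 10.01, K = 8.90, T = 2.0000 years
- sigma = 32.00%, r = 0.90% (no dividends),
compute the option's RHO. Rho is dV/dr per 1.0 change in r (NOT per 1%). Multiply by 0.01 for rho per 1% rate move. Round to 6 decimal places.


Answer: Rho = -8.231052

Derivation:
d1 = 0.5257633176; d2 = 0.0732149776
phi(d1) = 0.3474438999; exp(-qT) = 1.0000000000; exp(-rT) = 0.9821610324
N(-d2) = 0.4708175240
Rho = -K*T*exp(-rT)*N(-d2) = -8.9000 * 2.0000 * 0.9821610324 * 0.4708175240 = -8.231052


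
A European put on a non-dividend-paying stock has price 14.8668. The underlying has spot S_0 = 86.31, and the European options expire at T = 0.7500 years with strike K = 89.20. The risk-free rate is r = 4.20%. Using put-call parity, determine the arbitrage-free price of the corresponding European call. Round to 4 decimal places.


Put-call parity: C - P = S_0 * exp(-qT) - K * exp(-rT).
S_0 * exp(-qT) = 86.3100 * 1.00000000 = 86.31000000
K * exp(-rT) = 89.2000 * 0.96899096 = 86.43399332
C = P + S*exp(-qT) - K*exp(-rT)
C = 14.8668 + 86.31000000 - 86.43399332 = 14.7428

Answer: Call price = 14.7428


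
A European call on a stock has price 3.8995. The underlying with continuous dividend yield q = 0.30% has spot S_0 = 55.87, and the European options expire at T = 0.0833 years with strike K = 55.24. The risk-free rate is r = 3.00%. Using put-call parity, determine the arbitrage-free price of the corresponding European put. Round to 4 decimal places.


Answer: Put price = 3.1456

Derivation:
Put-call parity: C - P = S_0 * exp(-qT) - K * exp(-rT).
S_0 * exp(-qT) = 55.8700 * 0.99975013 = 55.85603983
K * exp(-rT) = 55.2400 * 0.99750412 = 55.10212758
P = C - S*exp(-qT) + K*exp(-rT)
P = 3.8995 - 55.85603983 + 55.10212758 = 3.1456


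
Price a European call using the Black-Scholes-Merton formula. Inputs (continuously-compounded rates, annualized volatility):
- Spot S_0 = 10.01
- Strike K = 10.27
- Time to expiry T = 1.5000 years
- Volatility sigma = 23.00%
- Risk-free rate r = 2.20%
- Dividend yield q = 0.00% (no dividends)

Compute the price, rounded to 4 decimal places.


d1 = (ln(S/K) + (r - q + 0.5*sigma^2) * T) / (sigma * sqrt(T)) = 0.16696492
d2 = d1 - sigma * sqrt(T) = -0.11472640
exp(-rT) = 0.96753856; exp(-qT) = 1.00000000
C = S_0 * exp(-qT) * N(d1) - K * exp(-rT) * N(d2)
N(d1) = 0.56630118; N(d2) = 0.45433099
C = 10.0100 * 1.00000000 * 0.56630118 - 10.2700 * 0.96753856 * 0.45433099 = 1.1542

Answer: Price = 1.1542


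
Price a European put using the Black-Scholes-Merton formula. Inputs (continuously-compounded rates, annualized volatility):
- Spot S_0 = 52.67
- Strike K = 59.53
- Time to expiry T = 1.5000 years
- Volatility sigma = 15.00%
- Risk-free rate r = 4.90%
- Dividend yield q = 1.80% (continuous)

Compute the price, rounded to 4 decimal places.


d1 = (ln(S/K) + (r - q + 0.5*sigma^2) * T) / (sigma * sqrt(T)) = -0.32147840
d2 = d1 - sigma * sqrt(T) = -0.50519013
exp(-rT) = 0.92913615; exp(-qT) = 0.97336124
P = K * exp(-rT) * N(-d2) - S_0 * exp(-qT) * N(-d1)
N(-d1) = 0.62607606; N(-d2) = 0.69328735
P = 59.5300 * 0.92913615 * 0.69328735 - 52.6700 * 0.97336124 * 0.62607606 = 6.2497

Answer: Price = 6.2497


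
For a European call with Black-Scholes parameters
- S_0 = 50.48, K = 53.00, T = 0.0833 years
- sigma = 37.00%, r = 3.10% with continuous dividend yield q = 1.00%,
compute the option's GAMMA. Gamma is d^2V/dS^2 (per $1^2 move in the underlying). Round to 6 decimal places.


Answer: Gamma = 0.068625

Derivation:
d1 = -0.3864042960; d2 = -0.4931927317
phi(d1) = 0.3702441326; exp(-qT) = 0.9991673468; exp(-rT) = 0.9974210313
Gamma = exp(-qT) * phi(d1) / (S * sigma * sqrt(T)) = 0.9991673468 * 0.3702441326 / (50.4800 * 0.3700 * 0.2886173938) = 0.068625


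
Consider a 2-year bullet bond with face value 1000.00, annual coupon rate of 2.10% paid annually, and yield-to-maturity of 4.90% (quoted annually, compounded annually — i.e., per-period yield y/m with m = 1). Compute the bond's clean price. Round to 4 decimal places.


Coupon per period c = face * coupon_rate / m = 21.000000
Periods per year m = 1; per-period yield y/m = 0.049000
Number of cashflows N = 2
Cashflows (t years, CF_t, discount factor 1/(1+y/m)^(m*t), PV):
  t = 1.0000: CF_t = 21.000000, DF = 0.953289, PV = 20.019066
  t = 2.0000: CF_t = 1021.000000, DF = 0.908760, PV = 927.843577
Price P = sum_t PV_t = 947.862643

Answer: Price = 947.8626


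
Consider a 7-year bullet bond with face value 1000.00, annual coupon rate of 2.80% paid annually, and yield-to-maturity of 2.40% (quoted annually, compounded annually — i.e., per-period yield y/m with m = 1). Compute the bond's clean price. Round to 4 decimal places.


Answer: Price = 1025.4945

Derivation:
Coupon per period c = face * coupon_rate / m = 28.000000
Periods per year m = 1; per-period yield y/m = 0.024000
Number of cashflows N = 7
Cashflows (t years, CF_t, discount factor 1/(1+y/m)^(m*t), PV):
  t = 1.0000: CF_t = 28.000000, DF = 0.976562, PV = 27.343750
  t = 2.0000: CF_t = 28.000000, DF = 0.953674, PV = 26.702881
  t = 3.0000: CF_t = 28.000000, DF = 0.931323, PV = 26.077032
  t = 4.0000: CF_t = 28.000000, DF = 0.909495, PV = 25.465852
  t = 5.0000: CF_t = 28.000000, DF = 0.888178, PV = 24.868996
  t = 6.0000: CF_t = 28.000000, DF = 0.867362, PV = 24.286129
  t = 7.0000: CF_t = 1028.000000, DF = 0.847033, PV = 870.749870
Price P = sum_t PV_t = 1025.494509


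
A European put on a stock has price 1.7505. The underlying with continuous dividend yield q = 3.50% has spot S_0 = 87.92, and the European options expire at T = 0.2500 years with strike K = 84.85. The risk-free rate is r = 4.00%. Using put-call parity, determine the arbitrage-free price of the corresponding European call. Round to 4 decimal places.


Put-call parity: C - P = S_0 * exp(-qT) - K * exp(-rT).
S_0 * exp(-qT) = 87.9200 * 0.99128817 = 87.15405589
K * exp(-rT) = 84.8500 * 0.99004983 = 84.00572839
C = P + S*exp(-qT) - K*exp(-rT)
C = 1.7505 + 87.15405589 - 84.00572839 = 4.8988

Answer: Call price = 4.8988


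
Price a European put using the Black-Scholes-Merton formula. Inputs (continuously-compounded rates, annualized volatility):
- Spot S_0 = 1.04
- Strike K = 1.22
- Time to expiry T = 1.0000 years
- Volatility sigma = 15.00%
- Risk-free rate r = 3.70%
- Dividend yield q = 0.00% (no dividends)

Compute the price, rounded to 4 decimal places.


d1 = (ln(S/K) + (r - q + 0.5*sigma^2) * T) / (sigma * sqrt(T)) = -0.74253430
d2 = d1 - sigma * sqrt(T) = -0.89253430
exp(-rT) = 0.96367614; exp(-qT) = 1.00000000
P = K * exp(-rT) * N(-d2) - S_0 * exp(-qT) * N(-d1)
N(-d1) = 0.77111816; N(-d2) = 0.81394669
P = 1.2200 * 0.96367614 * 0.81394669 - 1.0400 * 1.00000000 * 0.77111816 = 0.1550

Answer: Price = 0.1550
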